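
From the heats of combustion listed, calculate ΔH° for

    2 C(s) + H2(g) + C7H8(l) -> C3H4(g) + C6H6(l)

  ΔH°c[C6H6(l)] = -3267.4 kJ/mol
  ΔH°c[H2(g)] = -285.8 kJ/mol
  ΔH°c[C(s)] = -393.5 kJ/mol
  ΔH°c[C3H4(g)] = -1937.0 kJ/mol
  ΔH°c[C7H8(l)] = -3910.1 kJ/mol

ΔH° = 221.5 kJ/mol

With combustion enthalpies, reactants minus products:
= [2·(-393.5) + 1·(-285.8) + 1·(-3910.1)] − [1·(-1937.0) + 1·(-3267.4)]
= 221.5 kJ/mol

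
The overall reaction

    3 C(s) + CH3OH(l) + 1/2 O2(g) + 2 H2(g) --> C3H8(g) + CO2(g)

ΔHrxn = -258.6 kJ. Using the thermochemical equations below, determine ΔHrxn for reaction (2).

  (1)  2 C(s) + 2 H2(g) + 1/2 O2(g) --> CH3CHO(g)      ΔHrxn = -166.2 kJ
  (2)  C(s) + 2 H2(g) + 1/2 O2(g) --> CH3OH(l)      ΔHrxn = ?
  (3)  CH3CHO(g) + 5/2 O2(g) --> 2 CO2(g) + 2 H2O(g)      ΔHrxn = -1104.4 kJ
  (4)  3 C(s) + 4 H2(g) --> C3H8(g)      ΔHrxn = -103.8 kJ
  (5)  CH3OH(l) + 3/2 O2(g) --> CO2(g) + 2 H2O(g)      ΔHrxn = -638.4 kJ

ΔHrxn = -238.7 kJ

(1) as written: -166.2 kJ
(2) reversed and × 2: contributes −2·x
(3) as written: -1104.4 kJ
(4) as written: -103.8 kJ
(5) reversed: +638.4 kJ
-258.6 = (-166.2) + (-1104.4) + (-103.8) + (+638.4) − 2·x
x = (-258.6 − (-736.0)) / (-2) = -238.7 kJ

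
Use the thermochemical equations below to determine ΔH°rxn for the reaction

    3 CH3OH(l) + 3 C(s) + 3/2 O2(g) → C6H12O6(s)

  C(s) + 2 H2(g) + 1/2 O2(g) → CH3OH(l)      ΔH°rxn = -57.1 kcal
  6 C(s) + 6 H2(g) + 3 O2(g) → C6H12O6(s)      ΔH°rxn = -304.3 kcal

equation 1 reversed and × 3 (reverse to put CH3OH(l) on the reactant side; scale by 3 for the 3 CH3OH(l)): (-3)·(-57.1) = +171.3 kcal
equation 2 as written (C6H12O6(s) already on the product side): -304.3 kcal
ΔH°rxn = (-3)·(-57.1) + (1)·(-304.3) = -133.0 kcal

ΔH°rxn = -133.0 kcal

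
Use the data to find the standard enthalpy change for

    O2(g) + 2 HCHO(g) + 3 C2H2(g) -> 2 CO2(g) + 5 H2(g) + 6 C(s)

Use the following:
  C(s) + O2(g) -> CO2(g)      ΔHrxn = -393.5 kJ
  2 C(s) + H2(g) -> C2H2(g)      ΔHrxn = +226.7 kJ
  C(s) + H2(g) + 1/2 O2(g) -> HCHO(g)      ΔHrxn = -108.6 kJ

ΔHrxn = -1249.9 kJ

equation 1 × 2: (2)·(-393.5) = -787.0 kJ
equation 2 reversed and × 3: (-3)·(+226.7) = -680.1 kJ
equation 3 reversed and × 2: (-2)·(-108.6) = +217.2 kJ
ΔHrxn = (-787.0) + (-680.1) + (+217.2) = -1249.9 kJ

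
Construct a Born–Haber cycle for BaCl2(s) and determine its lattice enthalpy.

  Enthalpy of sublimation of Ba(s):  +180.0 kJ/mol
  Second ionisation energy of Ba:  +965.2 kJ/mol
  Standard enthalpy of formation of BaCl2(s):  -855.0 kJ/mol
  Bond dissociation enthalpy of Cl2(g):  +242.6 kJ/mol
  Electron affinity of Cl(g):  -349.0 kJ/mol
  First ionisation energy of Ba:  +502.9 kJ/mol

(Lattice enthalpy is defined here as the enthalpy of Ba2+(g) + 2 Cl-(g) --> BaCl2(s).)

U = -2047.7 kJ/mol

ΔHf° = 1·ΔHsub + 1·(ΣIE) + 1·D(Cl2) + 2·EA + U
-855.0 = 1·(+180.0) + 1·(+1468.1) + 1·(+242.6) + 2·(-349.0) + U
U = -855.0 − (+1192.7) = -2047.7 kJ/mol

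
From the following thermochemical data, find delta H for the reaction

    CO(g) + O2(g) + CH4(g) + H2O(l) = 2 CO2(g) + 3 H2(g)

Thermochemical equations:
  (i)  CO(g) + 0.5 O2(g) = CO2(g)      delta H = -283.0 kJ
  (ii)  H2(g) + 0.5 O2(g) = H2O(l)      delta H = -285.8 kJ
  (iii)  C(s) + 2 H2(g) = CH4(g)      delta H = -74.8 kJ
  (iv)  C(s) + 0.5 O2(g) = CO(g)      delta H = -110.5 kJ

(i) × 2 (×2 to match 2 CO2(g) in the target): (2)·(-283.0) = -566.0 kJ
(ii) reversed (H2O(l) must end up as a reactant): +285.8 kJ
(iii) reversed (CH4(g) must end up as a reactant): +74.8 kJ
(iv) as written: -110.5 kJ
delta H = (2)·(-283.0) + (-1)·(-285.8) + (-1)·(-74.8) + (1)·(-110.5) = -315.9 kJ

delta H = -315.9 kJ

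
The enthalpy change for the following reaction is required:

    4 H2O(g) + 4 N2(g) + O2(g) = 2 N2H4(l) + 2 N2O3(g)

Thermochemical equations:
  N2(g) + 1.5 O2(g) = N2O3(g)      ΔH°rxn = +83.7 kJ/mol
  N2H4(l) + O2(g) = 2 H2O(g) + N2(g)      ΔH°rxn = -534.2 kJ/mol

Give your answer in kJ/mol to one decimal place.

equation 1 × 2: (2)·(+83.7) = +167.4 kJ/mol
equation 2 reversed and × 2: (-2)·(-534.2) = +1068.4 kJ/mol
Since enthalpy is a state function, ΔH°rxn = (2)·(+83.7) + (-2)·(-534.2) = 1235.8 kJ/mol

ΔH°rxn = 1235.8 kJ/mol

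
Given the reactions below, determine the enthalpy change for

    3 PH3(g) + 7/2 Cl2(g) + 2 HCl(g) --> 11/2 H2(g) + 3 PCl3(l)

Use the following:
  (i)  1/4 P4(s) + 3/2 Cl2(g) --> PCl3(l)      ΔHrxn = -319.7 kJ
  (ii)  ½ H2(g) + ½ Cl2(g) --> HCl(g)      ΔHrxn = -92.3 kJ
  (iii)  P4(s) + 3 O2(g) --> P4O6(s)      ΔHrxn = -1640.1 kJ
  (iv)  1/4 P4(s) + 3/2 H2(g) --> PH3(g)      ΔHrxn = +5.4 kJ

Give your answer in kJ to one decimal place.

(i) × 3: (3)·(-319.7) = -959.1 kJ
(ii) reversed and × 2: (-2)·(-92.3) = +184.6 kJ
(iii): not needed.
(iv) reversed and × 3: (-3)·(+5.4) = -16.2 kJ
Summing the manipulated equations, ΔHrxn = (-959.1) + (+184.6) + (-16.2) = -790.7 kJ

ΔHrxn = -790.7 kJ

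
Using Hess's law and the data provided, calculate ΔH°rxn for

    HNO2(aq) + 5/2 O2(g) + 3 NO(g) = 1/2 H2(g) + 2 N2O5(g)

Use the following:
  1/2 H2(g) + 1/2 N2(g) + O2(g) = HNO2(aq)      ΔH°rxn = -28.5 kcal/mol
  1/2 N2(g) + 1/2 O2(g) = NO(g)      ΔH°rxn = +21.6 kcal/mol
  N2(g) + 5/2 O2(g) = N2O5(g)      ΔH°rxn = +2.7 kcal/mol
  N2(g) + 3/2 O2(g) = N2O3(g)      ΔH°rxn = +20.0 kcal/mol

equation 1 reversed (HNO2(aq) must end up as a reactant): +28.5 kcal/mol
equation 2 reversed and × 3 (NO(g) must end up as a reactant; ×3 to match 3 NO(g) in the target): (-3)·(+21.6) = -64.8 kcal/mol
equation 3 × 2 (scale by 2 for the 2 N2O5(g)): (2)·(+2.7) = +5.4 kcal/mol
equation 4: not needed (N2O3(g) appears nowhere else).
Combining the equations, ΔH°rxn = (+28.5) + (-64.8) + (+5.4) = -30.9 kcal/mol

ΔH°rxn = -30.9 kcal/mol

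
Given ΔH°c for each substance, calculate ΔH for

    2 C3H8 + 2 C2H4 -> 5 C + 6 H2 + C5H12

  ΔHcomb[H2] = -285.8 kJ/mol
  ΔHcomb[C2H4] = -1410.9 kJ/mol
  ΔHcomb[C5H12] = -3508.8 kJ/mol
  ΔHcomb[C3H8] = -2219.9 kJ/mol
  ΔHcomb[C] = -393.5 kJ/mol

ΔH = -70.5 kJ/mol

With combustion enthalpies, reactants minus products:
= [2·(-2219.9) + 2·(-1410.9)] − [5·(-393.5) + 6·(-285.8) + 1·(-3508.8)]
= -70.5 kJ/mol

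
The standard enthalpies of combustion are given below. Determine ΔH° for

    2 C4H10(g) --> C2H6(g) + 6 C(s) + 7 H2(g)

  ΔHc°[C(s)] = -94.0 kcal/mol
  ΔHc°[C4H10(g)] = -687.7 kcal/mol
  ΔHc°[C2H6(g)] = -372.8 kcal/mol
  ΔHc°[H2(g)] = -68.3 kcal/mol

ΔH° = 39.5 kcal/mol

Using ΔH = Σ nΔHc°(reactants) − Σ nΔHc°(products):
= [2·(-687.7)] − [1·(-372.8) + 6·(-94.0) + 7·(-68.3)]
= 39.5 kcal/mol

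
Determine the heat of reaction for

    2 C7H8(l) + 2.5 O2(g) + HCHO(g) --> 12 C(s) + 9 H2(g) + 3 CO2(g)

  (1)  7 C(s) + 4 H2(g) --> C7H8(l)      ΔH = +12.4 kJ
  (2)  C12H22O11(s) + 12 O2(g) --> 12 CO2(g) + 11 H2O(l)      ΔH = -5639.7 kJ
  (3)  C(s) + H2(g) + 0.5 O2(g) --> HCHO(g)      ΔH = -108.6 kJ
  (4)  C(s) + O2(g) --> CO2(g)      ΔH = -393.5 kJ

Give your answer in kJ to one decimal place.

(1) reversed and × 2 (reverse to put C7H8(l) on the reactant side; ×2 to match 2 C7H8(l) in the target): (-2)·(+12.4) = -24.8 kJ
(2): not needed (C12H22O11(s) appears nowhere else).
(3) reversed (reverse to put HCHO(g) on the reactant side): +108.6 kJ
(4) × 3: (3)·(-393.5) = -1180.5 kJ
Summing the manipulated equations, ΔH = (-24.8) + (+108.6) + (-1180.5) = -1096.7 kJ

ΔH = -1096.7 kJ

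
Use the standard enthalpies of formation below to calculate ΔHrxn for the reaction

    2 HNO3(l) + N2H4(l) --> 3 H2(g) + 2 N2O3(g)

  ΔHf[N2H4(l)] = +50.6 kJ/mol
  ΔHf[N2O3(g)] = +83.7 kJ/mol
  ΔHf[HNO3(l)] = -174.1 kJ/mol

ΔHrxn = 465.0 kJ/mol

Products: 3·(+0.0) + 2·(+83.7) = +167.4
Reactants: 2·(-174.1) + 1·(+50.6) = -297.6
ΔHrxn = (+167.4) − (-297.6) = 465.0 kJ/mol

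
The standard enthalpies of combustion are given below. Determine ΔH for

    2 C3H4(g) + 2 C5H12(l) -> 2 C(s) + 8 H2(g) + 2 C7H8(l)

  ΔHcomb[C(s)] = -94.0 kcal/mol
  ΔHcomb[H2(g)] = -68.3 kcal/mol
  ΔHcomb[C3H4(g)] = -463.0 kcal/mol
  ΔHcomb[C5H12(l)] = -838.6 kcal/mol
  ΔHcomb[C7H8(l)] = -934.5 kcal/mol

Using ΔH = Σ nΔHc°(reactants) − Σ nΔHc°(products):
= [2·(-463.0) + 2·(-838.6)] − [2·(-94.0) + 8·(-68.3) + 2·(-934.5)]
= 0.2 kcal/mol

ΔH = 0.2 kcal/mol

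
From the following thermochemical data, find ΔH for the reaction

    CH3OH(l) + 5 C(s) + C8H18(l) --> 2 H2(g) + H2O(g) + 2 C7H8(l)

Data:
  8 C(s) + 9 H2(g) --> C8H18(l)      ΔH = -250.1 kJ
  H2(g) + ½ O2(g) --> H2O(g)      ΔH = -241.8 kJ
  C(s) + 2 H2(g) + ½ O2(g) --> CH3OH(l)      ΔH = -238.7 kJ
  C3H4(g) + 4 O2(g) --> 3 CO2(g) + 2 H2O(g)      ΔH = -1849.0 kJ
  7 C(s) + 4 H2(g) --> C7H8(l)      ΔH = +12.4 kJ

ΔH = 271.8 kJ

equation 1 reversed (C8H18(l) must end up as a reactant): +250.1 kJ
equation 2 as written: -241.8 kJ
equation 3 reversed (CH3OH(l) must end up as a reactant): +238.7 kJ
equation 4: not needed (C3H4(g) appears nowhere else).
equation 5 × 2 (scale by 2 for the 2 C7H8(l)): (2)·(+12.4) = +24.8 kJ
Since enthalpy is a state function, ΔH = (+250.1) + (-241.8) + (+238.7) + (+24.8) = 271.8 kJ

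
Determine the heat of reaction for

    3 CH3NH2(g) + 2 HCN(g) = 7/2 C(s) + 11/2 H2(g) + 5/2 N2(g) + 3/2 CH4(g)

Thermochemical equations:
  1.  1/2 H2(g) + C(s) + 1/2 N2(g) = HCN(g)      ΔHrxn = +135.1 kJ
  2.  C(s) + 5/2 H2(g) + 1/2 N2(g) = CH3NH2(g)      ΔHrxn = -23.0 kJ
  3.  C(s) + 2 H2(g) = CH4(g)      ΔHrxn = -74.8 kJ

eq. 1 reversed and × 2: (-2)·(+135.1) = -270.2 kJ
eq. 2 reversed and × 3: (-3)·(-23.0) = +69.0 kJ
eq. 3 × 3/2: (3/2)·(-74.8) = -112.2 kJ
ΔHrxn = (-2)·(+135.1) + (-3)·(-23.0) + (3/2)·(-74.8) = -313.4 kJ

ΔHrxn = -313.4 kJ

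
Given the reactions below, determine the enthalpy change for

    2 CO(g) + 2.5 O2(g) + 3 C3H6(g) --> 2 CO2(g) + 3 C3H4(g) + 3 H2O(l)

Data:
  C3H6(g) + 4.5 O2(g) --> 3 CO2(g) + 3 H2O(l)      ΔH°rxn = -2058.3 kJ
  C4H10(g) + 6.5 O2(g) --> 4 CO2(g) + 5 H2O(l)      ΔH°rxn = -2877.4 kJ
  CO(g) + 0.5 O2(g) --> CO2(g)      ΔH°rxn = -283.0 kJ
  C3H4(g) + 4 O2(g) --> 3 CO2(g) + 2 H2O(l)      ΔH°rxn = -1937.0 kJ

equation 1 × 3 (×3 to match 3 C3H6(g) in the target): (3)·(-2058.3) = -6174.9 kJ
equation 2: not needed (C4H10(g) appears nowhere else).
equation 3 × 2 (×2 to match 2 CO(g) in the target): (2)·(-283.0) = -566.0 kJ
equation 4 reversed and × 3 (C3H4(g) must end up as a product; ×3 to match 3 C3H4(g) in the target): (-3)·(-1937.0) = +5811.0 kJ
Summing the manipulated equations, ΔH°rxn = (-6174.9) + (-566.0) + (+5811.0) = -929.9 kJ

ΔH°rxn = -929.9 kJ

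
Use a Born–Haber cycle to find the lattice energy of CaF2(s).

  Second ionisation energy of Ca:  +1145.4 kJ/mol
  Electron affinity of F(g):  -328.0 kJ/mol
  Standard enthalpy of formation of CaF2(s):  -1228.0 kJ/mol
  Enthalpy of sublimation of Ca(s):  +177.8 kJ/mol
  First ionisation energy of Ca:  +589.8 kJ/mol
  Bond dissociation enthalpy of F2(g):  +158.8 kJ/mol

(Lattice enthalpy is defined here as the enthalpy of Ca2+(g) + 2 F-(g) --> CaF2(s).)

ΔHf° = 1·ΔHsub + 1·(ΣIE) + 1·D(F2) + 2·EA + U
-1228.0 = 1·(+177.8) + 1·(+1735.2) + 1·(+158.8) + 2·(-328.0) + U
U = -1228.0 − (+1415.8) = -2643.8 kJ/mol

U = -2643.8 kJ/mol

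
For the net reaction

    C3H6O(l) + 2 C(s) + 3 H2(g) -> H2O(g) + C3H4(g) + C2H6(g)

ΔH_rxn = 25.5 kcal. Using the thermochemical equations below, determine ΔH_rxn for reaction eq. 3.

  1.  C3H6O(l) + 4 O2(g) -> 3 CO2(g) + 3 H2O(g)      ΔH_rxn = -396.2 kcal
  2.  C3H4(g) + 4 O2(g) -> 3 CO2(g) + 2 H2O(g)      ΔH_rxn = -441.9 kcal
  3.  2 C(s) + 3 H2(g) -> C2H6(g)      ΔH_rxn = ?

ΔH_rxn = -20.2 kcal

eq. 1 as written (C3H6O(l) already on the reactant side): -396.2 kcal
eq. 2 reversed (reverse to put C3H4(g) on the product side): +441.9 kcal
eq. 3 as written (C2H6(g) already on the product side): contributes x
+25.5 = (-396.2) + (+441.9) + x
x = (+25.5 − (+45.7)) / (1) = -20.2 kcal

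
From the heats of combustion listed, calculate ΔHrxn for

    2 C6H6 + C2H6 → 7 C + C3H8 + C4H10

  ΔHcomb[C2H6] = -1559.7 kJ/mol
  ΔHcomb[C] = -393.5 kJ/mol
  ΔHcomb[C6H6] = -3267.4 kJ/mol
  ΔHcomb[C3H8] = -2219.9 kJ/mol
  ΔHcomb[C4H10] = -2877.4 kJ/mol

ΔHrxn = -242.7 kJ/mol

With combustion enthalpies, reactants minus products:
= [2·(-3267.4) + 1·(-1559.7)] − [7·(-393.5) + 1·(-2219.9) + 1·(-2877.4)]
= -242.7 kJ/mol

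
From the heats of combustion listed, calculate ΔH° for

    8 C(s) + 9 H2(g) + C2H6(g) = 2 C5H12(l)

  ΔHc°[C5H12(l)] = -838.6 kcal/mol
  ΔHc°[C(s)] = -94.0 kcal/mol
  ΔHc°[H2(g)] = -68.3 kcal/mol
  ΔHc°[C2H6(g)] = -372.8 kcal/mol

ΔH° = -62.3 kcal/mol

With combustion enthalpies, reactants minus products:
= [8·(-94.0) + 9·(-68.3) + 1·(-372.8)] − [2·(-838.6)]
= -62.3 kcal/mol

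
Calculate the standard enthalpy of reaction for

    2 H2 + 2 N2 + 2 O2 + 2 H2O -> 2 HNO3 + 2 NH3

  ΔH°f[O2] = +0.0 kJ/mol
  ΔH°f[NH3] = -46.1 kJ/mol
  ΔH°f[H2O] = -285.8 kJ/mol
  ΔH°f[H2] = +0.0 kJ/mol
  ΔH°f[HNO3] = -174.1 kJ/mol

ΔH° = 131.2 kJ/mol

ΔH°rxn = Σ nΔHf°(products) − Σ nΔHf°(reactants).
Products: 2·(-174.1) + 2·(-46.1) = -440.4
Reactants: 2·(+0.0) + 2·(+0.0) + 2·(+0.0) + 2·(-285.8) = -571.6
ΔH° = (-440.4) − (-571.6) = 131.2 kJ/mol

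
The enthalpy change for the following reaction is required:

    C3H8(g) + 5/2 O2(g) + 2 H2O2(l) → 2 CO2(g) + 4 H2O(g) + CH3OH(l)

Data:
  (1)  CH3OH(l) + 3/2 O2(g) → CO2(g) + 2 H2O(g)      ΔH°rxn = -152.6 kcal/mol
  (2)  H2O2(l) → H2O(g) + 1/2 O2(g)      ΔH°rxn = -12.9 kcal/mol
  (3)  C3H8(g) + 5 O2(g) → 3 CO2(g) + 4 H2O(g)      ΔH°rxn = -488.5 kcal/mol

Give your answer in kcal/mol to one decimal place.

ΔH°rxn = -361.7 kcal/mol

(1) reversed (reverse to put CH3OH(l) on the product side): +152.6 kcal/mol
(2) × 2 (×2 to match 2 H2O2(l) in the target): (2)·(-12.9) = -25.8 kcal/mol
(3) as written (C3H8(g) already on the reactant side): -488.5 kcal/mol
Since enthalpy is a state function, ΔH°rxn = (+152.6) + (-25.8) + (-488.5) = -361.7 kcal/mol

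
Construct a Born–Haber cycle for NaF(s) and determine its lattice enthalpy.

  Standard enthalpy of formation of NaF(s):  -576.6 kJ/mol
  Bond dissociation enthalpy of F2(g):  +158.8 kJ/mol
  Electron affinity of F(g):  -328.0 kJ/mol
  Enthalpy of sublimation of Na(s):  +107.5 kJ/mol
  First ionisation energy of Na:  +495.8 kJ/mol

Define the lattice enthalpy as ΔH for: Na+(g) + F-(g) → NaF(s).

U = -931.3 kJ/mol

ΔHf° = 1·ΔHsub + 1·(ΣIE) + 1/2·D(F2) + 1·EA + U
-576.6 = 1·(+107.5) + 1·(+495.8) + 1/2·(+158.8) + 1·(-328.0) + U
U = -576.6 − (+354.7) = -931.3 kJ/mol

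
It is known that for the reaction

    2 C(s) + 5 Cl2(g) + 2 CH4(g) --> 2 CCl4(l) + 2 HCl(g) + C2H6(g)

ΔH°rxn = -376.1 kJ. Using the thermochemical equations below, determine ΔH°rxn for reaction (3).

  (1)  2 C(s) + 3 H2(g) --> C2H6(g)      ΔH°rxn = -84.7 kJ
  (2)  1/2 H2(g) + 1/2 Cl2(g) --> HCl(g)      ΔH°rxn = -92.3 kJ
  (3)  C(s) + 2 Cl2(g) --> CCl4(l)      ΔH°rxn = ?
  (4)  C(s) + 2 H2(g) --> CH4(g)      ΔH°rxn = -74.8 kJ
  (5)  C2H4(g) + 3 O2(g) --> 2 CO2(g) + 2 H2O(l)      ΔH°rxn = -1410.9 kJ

(1) as written: -84.7 kJ
(2) × 2: (2)·(-92.3) = -184.6 kJ
(3) × 2: contributes 2·x
(4) reversed and × 2: (-2)·(-74.8) = +149.6 kJ
(5): not needed.
-376.1 = (-84.7) + (-184.6) + (+149.6) + 2·x
x = (-376.1 − (-119.7)) / (2) = -128.2 kJ

ΔH°rxn = -128.2 kJ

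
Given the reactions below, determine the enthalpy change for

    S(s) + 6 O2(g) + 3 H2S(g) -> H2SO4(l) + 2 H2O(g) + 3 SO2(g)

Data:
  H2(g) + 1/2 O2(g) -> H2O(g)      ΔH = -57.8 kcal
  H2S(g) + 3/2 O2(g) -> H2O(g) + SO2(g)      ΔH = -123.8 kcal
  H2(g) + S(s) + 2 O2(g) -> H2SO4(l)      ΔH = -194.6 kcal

ΔH = -508.2 kcal

equation 1 reversed: +57.8 kcal
equation 2 × 3 (scale by 3 for the 3 H2S(g)): (3)·(-123.8) = -371.4 kcal
equation 3 as written (H2SO4(l) already on the product side): -194.6 kcal
Combining the equations, ΔH = (-1)·(-57.8) + (3)·(-123.8) + (1)·(-194.6) = -508.2 kcal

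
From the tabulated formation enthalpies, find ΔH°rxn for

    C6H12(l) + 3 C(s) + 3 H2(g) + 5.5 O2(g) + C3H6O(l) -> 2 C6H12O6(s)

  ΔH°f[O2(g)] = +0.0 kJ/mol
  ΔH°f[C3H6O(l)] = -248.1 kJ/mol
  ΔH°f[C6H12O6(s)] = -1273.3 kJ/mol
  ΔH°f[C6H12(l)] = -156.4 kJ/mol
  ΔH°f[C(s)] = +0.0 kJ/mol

ΔH°rxn = -2142.1 kJ/mol

ΔH°rxn = Σ nΔHf°(products) − Σ nΔHf°(reactants).
Products: 2·(-1273.3) = -2546.6
Reactants: 1·(-156.4) + 3·(+0.0) + 3·(+0.0) + 11/2·(+0.0) + 1·(-248.1) = -404.5
ΔH°rxn = (-2546.6) − (-404.5) = -2142.1 kJ/mol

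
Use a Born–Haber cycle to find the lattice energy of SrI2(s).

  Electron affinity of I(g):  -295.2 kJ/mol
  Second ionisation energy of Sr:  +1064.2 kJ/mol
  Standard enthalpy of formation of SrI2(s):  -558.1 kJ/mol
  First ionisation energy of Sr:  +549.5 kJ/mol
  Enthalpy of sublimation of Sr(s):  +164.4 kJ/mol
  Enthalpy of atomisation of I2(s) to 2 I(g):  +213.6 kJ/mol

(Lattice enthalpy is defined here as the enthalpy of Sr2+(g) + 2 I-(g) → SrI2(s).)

ΔHf° = 1·ΔHsub + 1·(ΣIE) + 1·D(I2) + 2·EA + U
-558.1 = 1·(+164.4) + 1·(+1613.7) + 1·(+213.6) + 2·(-295.2) + U
U = -558.1 − (+1401.3) = -1959.4 kJ/mol

U = -1959.4 kJ/mol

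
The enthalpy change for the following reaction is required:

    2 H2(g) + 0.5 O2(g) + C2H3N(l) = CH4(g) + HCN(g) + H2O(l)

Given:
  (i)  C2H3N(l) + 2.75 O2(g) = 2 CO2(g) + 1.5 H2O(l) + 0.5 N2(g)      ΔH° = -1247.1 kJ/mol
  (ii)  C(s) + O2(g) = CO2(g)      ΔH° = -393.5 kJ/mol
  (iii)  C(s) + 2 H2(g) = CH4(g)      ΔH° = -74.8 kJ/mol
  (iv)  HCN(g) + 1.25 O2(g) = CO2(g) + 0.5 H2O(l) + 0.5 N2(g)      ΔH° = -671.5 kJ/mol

ΔH° = -256.9 kJ/mol

(i) as written (C2H3N(l) already on the reactant side): -1247.1 kJ/mol
(ii) reversed: +393.5 kJ/mol
(iii) as written (CH4(g) already on the product side): -74.8 kJ/mol
(iv) reversed (HCN(g) must end up as a product): +671.5 kJ/mol
Since enthalpy is a state function, ΔH° = (1)·(-1247.1) + (-1)·(-393.5) + (1)·(-74.8) + (-1)·(-671.5) = -256.9 kJ/mol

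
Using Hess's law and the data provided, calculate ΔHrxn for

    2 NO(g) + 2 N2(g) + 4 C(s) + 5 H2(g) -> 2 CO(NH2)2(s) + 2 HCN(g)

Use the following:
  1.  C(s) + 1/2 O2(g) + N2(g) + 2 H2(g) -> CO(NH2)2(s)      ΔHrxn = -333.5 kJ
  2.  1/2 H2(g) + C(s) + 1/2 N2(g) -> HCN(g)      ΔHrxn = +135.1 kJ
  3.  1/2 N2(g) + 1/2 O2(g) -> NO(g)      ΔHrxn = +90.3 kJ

eq. 1 × 2 (×2 to match 2 CO(NH2)2(s) in the target): (2)·(-333.5) = -667.0 kJ
eq. 2 × 2 (scale by 2 for the 2 HCN(g)): (2)·(+135.1) = +270.2 kJ
eq. 3 reversed and × 2 (NO(g) must end up as a reactant; ×2 to match 2 NO(g) in the target): (-2)·(+90.3) = -180.6 kJ
ΔHrxn = (-667.0) + (+270.2) + (-180.6) = -577.4 kJ

ΔHrxn = -577.4 kJ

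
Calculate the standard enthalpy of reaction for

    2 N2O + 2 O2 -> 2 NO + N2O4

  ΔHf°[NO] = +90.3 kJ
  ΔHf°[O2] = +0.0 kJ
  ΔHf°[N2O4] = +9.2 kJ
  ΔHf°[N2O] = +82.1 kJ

Products: 2·(+90.3) + 1·(+9.2) = +189.8
Reactants: 2·(+82.1) + 2·(+0.0) = +164.2
ΔH° = (+189.8) − (+164.2) = 25.6 kJ

ΔH° = 25.6 kJ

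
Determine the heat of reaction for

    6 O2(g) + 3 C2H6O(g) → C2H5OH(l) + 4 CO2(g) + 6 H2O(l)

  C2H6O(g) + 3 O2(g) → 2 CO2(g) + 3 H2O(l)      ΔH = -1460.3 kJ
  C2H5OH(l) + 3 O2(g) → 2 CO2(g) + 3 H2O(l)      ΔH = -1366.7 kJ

equation 1 × 3 (scale by 3 for the 3 C2H6O(g)): (3)·(-1460.3) = -4380.9 kJ
equation 2 reversed (C2H5OH(l) must end up as a product): +1366.7 kJ
Summing the manipulated equations, ΔH = (-4380.9) + (+1366.7) = -3014.2 kJ

ΔH = -3014.2 kJ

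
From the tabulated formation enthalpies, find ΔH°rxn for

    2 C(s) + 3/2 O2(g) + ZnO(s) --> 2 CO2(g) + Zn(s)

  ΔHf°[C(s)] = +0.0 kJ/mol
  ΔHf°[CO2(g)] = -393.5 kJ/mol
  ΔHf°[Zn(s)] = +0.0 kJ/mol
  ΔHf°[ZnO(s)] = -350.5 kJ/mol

ΔH°rxn = -436.5 kJ/mol

ΔH°rxn = Σ nΔHf°(products) − Σ nΔHf°(reactants).
Products: 2·(-393.5) + 1·(+0.0) = -787.0
Reactants: 2·(+0.0) + 3/2·(+0.0) + 1·(-350.5) = -350.5
ΔH°rxn = (-787.0) − (-350.5) = -436.5 kJ/mol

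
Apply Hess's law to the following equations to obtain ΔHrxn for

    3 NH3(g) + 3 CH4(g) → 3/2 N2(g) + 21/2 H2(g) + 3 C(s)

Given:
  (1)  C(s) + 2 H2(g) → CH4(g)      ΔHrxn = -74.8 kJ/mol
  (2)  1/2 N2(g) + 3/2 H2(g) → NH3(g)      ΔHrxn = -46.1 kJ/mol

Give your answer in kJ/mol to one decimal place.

ΔHrxn = 362.7 kJ/mol

(1) reversed and × 3: (-3)·(-74.8) = +224.4 kJ/mol
(2) reversed and × 3: (-3)·(-46.1) = +138.3 kJ/mol
ΔHrxn = (-3)·(-74.8) + (-3)·(-46.1) = 362.7 kJ/mol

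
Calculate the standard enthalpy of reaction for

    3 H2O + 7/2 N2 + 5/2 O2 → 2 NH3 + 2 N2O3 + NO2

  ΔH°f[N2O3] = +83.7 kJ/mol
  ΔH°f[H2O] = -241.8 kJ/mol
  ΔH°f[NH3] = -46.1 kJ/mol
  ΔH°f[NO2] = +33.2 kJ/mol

Products: 2·(-46.1) + 2·(+83.7) + 1·(+33.2) = +108.4
Reactants: 3·(-241.8) + 7/2·(+0.0) + 5/2·(+0.0) = -725.4
ΔH°rxn = (+108.4) − (-725.4) = 833.8 kJ/mol

ΔH°rxn = 833.8 kJ/mol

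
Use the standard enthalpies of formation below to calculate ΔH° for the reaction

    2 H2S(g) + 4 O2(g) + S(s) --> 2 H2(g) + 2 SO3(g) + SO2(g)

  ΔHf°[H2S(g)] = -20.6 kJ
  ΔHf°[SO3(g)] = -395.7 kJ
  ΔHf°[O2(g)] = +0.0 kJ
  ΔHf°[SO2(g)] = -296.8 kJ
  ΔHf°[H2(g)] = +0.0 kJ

Products: 2·(+0.0) + 2·(-395.7) + 1·(-296.8) = -1088.2
Reactants: 2·(-20.6) + 4·(+0.0) + 1·(+0.0) = -41.2
ΔH° = (-1088.2) − (-41.2) = -1047.0 kJ

ΔH° = -1047.0 kJ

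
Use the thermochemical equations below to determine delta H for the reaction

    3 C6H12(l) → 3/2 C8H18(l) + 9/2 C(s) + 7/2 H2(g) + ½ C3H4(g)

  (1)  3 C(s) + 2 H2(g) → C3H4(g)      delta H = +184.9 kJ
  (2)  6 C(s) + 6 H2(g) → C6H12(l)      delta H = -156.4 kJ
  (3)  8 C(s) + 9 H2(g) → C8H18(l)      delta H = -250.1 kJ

delta H = 186.5 kJ

(1) × 1/2: (1/2)·(+184.9) = +92.45 kJ
(2) reversed and × 3: (-3)·(-156.4) = +469.2 kJ
(3) × 3/2: (3/2)·(-250.1) = -375.15 kJ
delta H = (+92.45) + (+469.2) + (-375.15) = 186.5 kJ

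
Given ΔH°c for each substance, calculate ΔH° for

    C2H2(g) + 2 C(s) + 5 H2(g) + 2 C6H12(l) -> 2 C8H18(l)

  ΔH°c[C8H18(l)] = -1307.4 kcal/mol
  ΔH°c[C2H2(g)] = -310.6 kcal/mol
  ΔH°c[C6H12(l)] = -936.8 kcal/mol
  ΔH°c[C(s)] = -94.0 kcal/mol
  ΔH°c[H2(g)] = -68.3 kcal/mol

With combustion enthalpies, reactants minus products:
= [1·(-310.6) + 2·(-94.0) + 5·(-68.3) + 2·(-936.8)] − [2·(-1307.4)]
= -98.9 kcal/mol

ΔH° = -98.9 kcal/mol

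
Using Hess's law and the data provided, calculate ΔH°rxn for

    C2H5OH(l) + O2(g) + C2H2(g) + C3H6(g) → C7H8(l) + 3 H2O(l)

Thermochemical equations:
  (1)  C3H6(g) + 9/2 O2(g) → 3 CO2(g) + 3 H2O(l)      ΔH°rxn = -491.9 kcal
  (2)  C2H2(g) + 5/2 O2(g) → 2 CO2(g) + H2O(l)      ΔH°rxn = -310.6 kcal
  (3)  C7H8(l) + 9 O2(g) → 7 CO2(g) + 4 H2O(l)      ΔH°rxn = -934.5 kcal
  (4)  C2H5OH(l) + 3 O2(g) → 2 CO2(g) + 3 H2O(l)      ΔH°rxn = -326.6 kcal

(1) as written: -491.9 kcal
(2) as written: -310.6 kcal
(3) reversed: +934.5 kcal
(4) as written: -326.6 kcal
ΔH°rxn = (1)·(-491.9) + (1)·(-310.6) + (-1)·(-934.5) + (1)·(-326.6) = -194.6 kcal

ΔH°rxn = -194.6 kcal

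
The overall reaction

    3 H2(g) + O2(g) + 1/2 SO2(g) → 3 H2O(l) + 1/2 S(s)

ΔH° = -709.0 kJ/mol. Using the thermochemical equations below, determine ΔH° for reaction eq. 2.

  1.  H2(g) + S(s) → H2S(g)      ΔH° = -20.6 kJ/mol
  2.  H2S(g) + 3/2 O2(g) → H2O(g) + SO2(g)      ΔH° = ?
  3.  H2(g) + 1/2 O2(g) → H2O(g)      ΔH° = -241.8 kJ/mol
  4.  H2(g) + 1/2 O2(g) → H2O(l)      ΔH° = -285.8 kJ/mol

eq. 1 reversed and × 1/2 (reverse to put S(s) on the product side; ×1/2 to match 1/2 S(s) in the target): (-1/2)·(-20.6) = +10.3 kJ/mol
eq. 2 reversed and × 1/2 (SO2(g) must end up as a reactant; scale by 1/2 for the 1/2 SO2(g)): contributes −1/2·x
eq. 3 × 1/2: (1/2)·(-241.8) = -120.9 kJ/mol
eq. 4 × 3 (×3 to match 3 H2O(l) in the target): (3)·(-285.8) = -857.4 kJ/mol
-709.0 = (+10.3) + (-120.9) + (-857.4) − 1/2·x
x = (-709.0 − (-968.0)) / (-1/2) = -518.0 kJ/mol

ΔH° = -518.0 kJ/mol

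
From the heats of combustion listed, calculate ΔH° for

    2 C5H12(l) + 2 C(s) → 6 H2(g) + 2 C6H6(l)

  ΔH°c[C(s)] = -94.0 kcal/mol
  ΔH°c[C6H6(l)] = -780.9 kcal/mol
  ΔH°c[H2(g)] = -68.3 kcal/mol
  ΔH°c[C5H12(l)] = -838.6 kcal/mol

ΔH° = 106.4 kcal/mol

Using ΔH = Σ nΔHc°(reactants) − Σ nΔHc°(products):
= [2·(-838.6) + 2·(-94.0)] − [6·(-68.3) + 2·(-780.9)]
= 106.4 kcal/mol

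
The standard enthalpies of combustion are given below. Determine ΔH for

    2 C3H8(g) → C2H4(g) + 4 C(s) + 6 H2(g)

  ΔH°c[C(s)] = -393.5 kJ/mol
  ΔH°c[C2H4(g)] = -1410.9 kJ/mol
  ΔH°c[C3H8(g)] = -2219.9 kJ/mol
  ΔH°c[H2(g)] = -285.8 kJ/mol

ΔH = 259.9 kJ/mol

With combustion enthalpies, reactants minus products:
= [2·(-2219.9)] − [1·(-1410.9) + 4·(-393.5) + 6·(-285.8)]
= 259.9 kJ/mol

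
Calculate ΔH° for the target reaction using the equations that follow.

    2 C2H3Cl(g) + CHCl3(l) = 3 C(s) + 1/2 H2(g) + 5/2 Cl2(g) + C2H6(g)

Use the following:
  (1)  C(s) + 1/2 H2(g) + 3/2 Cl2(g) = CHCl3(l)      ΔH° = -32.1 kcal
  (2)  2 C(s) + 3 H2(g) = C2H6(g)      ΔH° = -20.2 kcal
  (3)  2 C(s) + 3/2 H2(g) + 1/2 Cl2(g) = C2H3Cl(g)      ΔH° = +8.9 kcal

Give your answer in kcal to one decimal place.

ΔH° = -5.9 kcal

(1) reversed (reverse to put CHCl3(l) on the reactant side): +32.1 kcal
(2) as written (C2H6(g) already on the product side): -20.2 kcal
(3) reversed and × 2 (C2H3Cl(g) must end up as a reactant; ×2 to match 2 C2H3Cl(g) in the target): (-2)·(+8.9) = -17.8 kcal
ΔH° = (+32.1) + (-20.2) + (-17.8) = -5.9 kcal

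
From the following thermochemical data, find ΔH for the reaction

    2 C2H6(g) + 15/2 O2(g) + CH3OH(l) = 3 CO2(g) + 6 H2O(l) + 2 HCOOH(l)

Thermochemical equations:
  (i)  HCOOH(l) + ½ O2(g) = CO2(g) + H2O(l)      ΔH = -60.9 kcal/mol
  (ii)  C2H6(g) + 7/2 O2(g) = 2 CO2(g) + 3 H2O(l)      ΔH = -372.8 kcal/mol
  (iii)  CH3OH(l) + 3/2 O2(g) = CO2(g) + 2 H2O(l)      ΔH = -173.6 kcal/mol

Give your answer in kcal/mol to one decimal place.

ΔH = -797.4 kcal/mol

(i) reversed and × 2 (reverse to put HCOOH(l) on the product side; scale by 2 for the 2 HCOOH(l)): (-2)·(-60.9) = +121.8 kcal/mol
(ii) × 2 (scale by 2 for the 2 C2H6(g)): (2)·(-372.8) = -745.6 kcal/mol
(iii) as written (CH3OH(l) already on the reactant side): -173.6 kcal/mol
Summing the manipulated equations, ΔH = (-2)·(-60.9) + (2)·(-372.8) + (1)·(-173.6) = -797.4 kcal/mol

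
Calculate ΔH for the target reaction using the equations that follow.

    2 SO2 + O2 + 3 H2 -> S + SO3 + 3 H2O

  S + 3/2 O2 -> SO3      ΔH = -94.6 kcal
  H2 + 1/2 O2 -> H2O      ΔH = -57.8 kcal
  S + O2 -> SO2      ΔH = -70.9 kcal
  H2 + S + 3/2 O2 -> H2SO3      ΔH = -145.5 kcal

ΔH = -126.2 kcal

equation 1 as written: -94.6 kcal
equation 2 × 3: (3)·(-57.8) = -173.4 kcal
equation 3 reversed and × 2: (-2)·(-70.9) = +141.8 kcal
equation 4: not needed.
By Hess's law, ΔH = (-94.6) + (-173.4) + (+141.8) = -126.2 kcal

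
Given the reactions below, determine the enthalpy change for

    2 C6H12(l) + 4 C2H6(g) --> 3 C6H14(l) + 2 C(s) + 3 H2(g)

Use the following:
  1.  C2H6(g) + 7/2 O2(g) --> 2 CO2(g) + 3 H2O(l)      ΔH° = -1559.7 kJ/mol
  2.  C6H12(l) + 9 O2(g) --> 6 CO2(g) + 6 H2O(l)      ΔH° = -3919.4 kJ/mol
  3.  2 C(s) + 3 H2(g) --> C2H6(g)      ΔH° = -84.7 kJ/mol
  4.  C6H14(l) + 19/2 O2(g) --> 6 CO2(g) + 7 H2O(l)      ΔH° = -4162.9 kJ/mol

ΔH° = 55.5 kJ/mol

eq. 1 × 3: (3)·(-1559.7) = -4679.1 kJ/mol
eq. 2 × 2 (scale by 2 for the 2 C6H12(l)): (2)·(-3919.4) = -7838.8 kJ/mol
eq. 3 reversed (C(s) must end up as a product): +84.7 kJ/mol
eq. 4 reversed and × 3 (reverse to put C6H14(l) on the product side; scale by 3 for the 3 C6H14(l)): (-3)·(-4162.9) = +12488.7 kJ/mol
Combining the equations, ΔH° = (-4679.1) + (-7838.8) + (+84.7) + (+12488.7) = 55.5 kJ/mol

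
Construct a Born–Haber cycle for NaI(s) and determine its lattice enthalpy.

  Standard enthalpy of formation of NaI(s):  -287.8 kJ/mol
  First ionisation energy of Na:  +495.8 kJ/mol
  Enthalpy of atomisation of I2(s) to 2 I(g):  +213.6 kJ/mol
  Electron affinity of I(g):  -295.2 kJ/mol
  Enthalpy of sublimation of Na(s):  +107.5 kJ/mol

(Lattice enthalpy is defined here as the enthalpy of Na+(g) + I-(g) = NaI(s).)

ΔHf° = 1·ΔHsub + 1·(ΣIE) + 1/2·D(I2) + 1·EA + U
-287.8 = 1·(+107.5) + 1·(+495.8) + 1/2·(+213.6) + 1·(-295.2) + U
U = -287.8 − (+414.9) = -702.7 kJ/mol

U = -702.7 kJ/mol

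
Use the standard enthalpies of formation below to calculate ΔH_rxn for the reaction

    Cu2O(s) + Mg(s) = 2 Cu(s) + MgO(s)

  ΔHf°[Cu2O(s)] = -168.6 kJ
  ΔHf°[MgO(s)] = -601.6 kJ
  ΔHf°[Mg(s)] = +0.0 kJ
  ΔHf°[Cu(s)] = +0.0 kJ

Products: 2·(+0.0) + 1·(-601.6) = -601.6
Reactants: 1·(-168.6) + 1·(+0.0) = -168.6
ΔH_rxn = (-601.6) − (-168.6) = -433.0 kJ

ΔH_rxn = -433.0 kJ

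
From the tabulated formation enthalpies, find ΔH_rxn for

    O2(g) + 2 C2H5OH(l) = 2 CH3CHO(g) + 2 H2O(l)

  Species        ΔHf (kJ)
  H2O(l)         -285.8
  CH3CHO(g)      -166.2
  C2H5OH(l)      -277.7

Products: 2·(-166.2) + 2·(-285.8) = -904.0
Reactants: 1·(+0.0) + 2·(-277.7) = -555.4
ΔH_rxn = (-904.0) − (-555.4) = -348.6 kJ

ΔH_rxn = -348.6 kJ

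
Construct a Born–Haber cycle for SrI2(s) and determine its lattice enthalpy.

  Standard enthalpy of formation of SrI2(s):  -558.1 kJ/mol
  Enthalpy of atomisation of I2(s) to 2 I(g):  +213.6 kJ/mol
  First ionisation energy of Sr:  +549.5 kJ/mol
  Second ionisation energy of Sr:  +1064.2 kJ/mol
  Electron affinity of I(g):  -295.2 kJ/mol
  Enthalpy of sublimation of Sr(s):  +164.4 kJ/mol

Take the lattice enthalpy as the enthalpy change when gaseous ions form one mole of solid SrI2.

U = -1959.4 kJ/mol

ΔHf° = 1·ΔHsub + 1·(ΣIE) + 1·D(I2) + 2·EA + U
-558.1 = 1·(+164.4) + 1·(+1613.7) + 1·(+213.6) + 2·(-295.2) + U
U = -558.1 − (+1401.3) = -1959.4 kJ/mol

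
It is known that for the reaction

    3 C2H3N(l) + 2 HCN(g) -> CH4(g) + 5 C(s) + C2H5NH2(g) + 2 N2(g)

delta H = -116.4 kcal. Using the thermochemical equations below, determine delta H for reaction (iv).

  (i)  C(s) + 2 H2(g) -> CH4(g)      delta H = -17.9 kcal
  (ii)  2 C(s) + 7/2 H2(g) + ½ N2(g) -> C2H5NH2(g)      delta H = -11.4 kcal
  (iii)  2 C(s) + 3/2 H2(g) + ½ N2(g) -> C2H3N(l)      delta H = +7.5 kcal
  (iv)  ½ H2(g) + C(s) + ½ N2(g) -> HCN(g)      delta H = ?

delta H = 32.3 kcal

(i) as written: -17.9 kcal
(ii) as written: -11.4 kcal
(iii) reversed and × 3: (-3)·(+7.5) = -22.5 kcal
(iv) reversed and × 2: contributes −2·x
-116.4 = (-17.9) + (-11.4) + (-22.5) − 2·x
x = (-116.4 − (-51.8)) / (-2) = 32.3 kcal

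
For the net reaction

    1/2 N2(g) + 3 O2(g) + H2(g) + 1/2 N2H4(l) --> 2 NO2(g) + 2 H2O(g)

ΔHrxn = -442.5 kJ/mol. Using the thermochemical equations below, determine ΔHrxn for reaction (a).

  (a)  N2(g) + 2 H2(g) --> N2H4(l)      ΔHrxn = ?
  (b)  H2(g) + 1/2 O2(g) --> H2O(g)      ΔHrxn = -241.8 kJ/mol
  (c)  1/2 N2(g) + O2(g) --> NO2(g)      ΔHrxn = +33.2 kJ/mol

ΔHrxn = 50.6 kJ/mol

(a) reversed and × 1/2 (reverse to put N2H4(l) on the reactant side; ×1/2 to match 1/2 N2H4(l) in the target): contributes −1/2·x
(b) × 2 (×2 to match 2 H2O(g) in the target): (2)·(-241.8) = -483.6 kJ/mol
(c) × 2 (scale by 2 for the 2 NO2(g)): (2)·(+33.2) = +66.4 kJ/mol
-442.5 = (-483.6) + (+66.4) − 1/2·x
x = (-442.5 − (-417.2)) / (-1/2) = 50.6 kJ/mol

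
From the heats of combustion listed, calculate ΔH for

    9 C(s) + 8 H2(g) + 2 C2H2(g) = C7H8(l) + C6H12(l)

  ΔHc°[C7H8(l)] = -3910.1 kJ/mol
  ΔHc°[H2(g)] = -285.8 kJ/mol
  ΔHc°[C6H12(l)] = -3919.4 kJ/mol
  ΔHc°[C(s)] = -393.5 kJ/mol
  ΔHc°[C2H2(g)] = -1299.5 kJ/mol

With combustion enthalpies, reactants minus products:
= [9·(-393.5) + 8·(-285.8) + 2·(-1299.5)] − [1·(-3910.1) + 1·(-3919.4)]
= -597.4 kJ/mol

ΔH = -597.4 kJ/mol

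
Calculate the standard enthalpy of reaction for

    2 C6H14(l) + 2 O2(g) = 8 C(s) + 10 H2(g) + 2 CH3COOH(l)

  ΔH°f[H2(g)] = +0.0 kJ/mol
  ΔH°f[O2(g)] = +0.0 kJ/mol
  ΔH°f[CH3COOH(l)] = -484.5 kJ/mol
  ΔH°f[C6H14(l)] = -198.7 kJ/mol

ΔH°rxn = Σ nΔHf°(products) − Σ nΔHf°(reactants).
Products: 8·(+0.0) + 10·(+0.0) + 2·(-484.5) = -969.0
Reactants: 2·(-198.7) + 2·(+0.0) = -397.4
ΔH° = (-969.0) − (-397.4) = -571.6 kJ/mol

ΔH° = -571.6 kJ/mol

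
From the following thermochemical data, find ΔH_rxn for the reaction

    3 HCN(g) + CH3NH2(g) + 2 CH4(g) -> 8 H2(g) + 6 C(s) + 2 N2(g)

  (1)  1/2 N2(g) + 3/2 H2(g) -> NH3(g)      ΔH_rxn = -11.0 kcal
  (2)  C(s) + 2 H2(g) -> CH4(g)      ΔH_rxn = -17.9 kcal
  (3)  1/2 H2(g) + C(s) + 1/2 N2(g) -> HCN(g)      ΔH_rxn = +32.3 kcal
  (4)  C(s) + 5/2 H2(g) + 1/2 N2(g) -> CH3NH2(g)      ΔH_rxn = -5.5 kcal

ΔH_rxn = -55.6 kcal

(1): not needed.
(2) reversed and × 2: (-2)·(-17.9) = +35.8 kcal
(3) reversed and × 3: (-3)·(+32.3) = -96.9 kcal
(4) reversed: +5.5 kcal
By Hess's law, ΔH_rxn = (-2)·(-17.9) + (-3)·(+32.3) + (-1)·(-5.5) = -55.6 kcal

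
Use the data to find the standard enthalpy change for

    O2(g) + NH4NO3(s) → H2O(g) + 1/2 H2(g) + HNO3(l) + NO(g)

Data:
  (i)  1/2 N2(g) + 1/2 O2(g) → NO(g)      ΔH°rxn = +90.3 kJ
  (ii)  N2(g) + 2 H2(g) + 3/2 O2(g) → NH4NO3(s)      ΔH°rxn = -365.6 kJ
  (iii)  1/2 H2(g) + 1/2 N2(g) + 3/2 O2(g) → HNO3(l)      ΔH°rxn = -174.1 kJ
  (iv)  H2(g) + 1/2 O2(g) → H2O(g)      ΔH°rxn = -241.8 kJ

ΔH°rxn = 40.0 kJ

(i) as written (NO(g) already on the product side): +90.3 kJ
(ii) reversed (NH4NO3(s) must end up as a reactant): +365.6 kJ
(iii) as written (HNO3(l) already on the product side): -174.1 kJ
(iv) as written (H2O(g) already on the product side): -241.8 kJ
ΔH°rxn = (1)·(+90.3) + (-1)·(-365.6) + (1)·(-174.1) + (1)·(-241.8) = 40.0 kJ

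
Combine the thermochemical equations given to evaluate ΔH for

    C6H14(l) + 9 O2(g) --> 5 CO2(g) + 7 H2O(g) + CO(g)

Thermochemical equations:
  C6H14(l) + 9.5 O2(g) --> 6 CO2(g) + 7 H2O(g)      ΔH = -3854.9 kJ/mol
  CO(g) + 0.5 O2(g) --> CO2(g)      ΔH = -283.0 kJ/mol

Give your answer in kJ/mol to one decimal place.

ΔH = -3571.9 kJ/mol

equation 1 as written (C6H14(l) already on the reactant side): -3854.9 kJ/mol
equation 2 reversed (CO(g) must end up as a product): +283.0 kJ/mol
ΔH = (1)·(-3854.9) + (-1)·(-283.0) = -3571.9 kJ/mol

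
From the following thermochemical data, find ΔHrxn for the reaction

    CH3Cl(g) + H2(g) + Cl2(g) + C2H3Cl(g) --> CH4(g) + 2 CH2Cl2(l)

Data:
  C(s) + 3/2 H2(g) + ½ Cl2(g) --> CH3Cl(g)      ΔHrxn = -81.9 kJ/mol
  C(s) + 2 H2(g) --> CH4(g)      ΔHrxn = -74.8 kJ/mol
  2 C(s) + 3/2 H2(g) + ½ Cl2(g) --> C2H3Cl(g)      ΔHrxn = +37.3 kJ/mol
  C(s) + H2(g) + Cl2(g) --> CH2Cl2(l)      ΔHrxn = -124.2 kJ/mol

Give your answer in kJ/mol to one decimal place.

equation 1 reversed: +81.9 kJ/mol
equation 2 as written: -74.8 kJ/mol
equation 3 reversed: -37.3 kJ/mol
equation 4 × 2: (2)·(-124.2) = -248.4 kJ/mol
Summing the manipulated equations, ΔHrxn = (-1)·(-81.9) + (1)·(-74.8) + (-1)·(+37.3) + (2)·(-124.2) = -278.6 kJ/mol

ΔHrxn = -278.6 kJ/mol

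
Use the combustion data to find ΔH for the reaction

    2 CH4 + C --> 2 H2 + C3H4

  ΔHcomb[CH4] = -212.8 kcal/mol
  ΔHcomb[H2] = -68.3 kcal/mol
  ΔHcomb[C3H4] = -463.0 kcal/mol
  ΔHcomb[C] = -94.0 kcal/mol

ΔH = 80.0 kcal/mol

With combustion enthalpies, reactants minus products:
= [2·(-212.8) + 1·(-94.0)] − [2·(-68.3) + 1·(-463.0)]
= 80.0 kcal/mol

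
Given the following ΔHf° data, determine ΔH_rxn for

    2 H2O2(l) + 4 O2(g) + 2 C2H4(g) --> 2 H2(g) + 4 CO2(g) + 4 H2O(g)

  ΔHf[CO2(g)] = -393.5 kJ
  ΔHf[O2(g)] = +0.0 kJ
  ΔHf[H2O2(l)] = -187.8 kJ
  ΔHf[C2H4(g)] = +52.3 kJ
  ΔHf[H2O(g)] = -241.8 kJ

ΔH_rxn = -2270.2 kJ

Products: 2·(+0.0) + 4·(-393.5) + 4·(-241.8) = -2541.2
Reactants: 2·(-187.8) + 4·(+0.0) + 2·(+52.3) = -271.0
ΔH_rxn = (-2541.2) − (-271.0) = -2270.2 kJ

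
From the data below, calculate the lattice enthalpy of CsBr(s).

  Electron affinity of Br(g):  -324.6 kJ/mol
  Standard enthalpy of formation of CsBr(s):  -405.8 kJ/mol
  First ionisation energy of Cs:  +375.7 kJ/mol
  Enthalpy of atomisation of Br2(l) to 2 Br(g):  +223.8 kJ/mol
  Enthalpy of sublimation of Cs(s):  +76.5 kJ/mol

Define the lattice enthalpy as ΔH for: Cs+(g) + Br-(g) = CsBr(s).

U = -645.3 kJ/mol

ΔHf° = 1·ΔHsub + 1·(ΣIE) + 1/2·D(Br2) + 1·EA + U
-405.8 = 1·(+76.5) + 1·(+375.7) + 1/2·(+223.8) + 1·(-324.6) + U
U = -405.8 − (+239.5) = -645.3 kJ/mol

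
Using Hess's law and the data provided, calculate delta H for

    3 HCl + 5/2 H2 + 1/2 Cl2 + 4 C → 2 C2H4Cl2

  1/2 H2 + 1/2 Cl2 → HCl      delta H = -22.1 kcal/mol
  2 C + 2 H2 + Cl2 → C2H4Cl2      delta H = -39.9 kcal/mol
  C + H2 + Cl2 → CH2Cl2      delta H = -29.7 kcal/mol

delta H = -13.5 kcal/mol

equation 1 reversed and × 3: (-3)·(-22.1) = +66.3 kcal/mol
equation 2 × 2: (2)·(-39.9) = -79.8 kcal/mol
equation 3: not needed.
Combining the equations, delta H = (+66.3) + (-79.8) = -13.5 kcal/mol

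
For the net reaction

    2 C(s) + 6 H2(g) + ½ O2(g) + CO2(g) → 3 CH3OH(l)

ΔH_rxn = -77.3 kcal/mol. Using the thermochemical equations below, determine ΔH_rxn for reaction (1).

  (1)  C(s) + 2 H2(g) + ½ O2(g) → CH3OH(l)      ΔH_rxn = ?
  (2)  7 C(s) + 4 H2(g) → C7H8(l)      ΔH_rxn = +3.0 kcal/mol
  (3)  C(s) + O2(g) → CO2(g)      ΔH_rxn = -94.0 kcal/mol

ΔH_rxn = -57.1 kcal/mol

(1) × 3 (scale by 3 for the 3 CH3OH(l)): contributes 3·x
(2): not needed (C7H8(l) appears nowhere else).
(3) reversed (CO2(g) must end up as a reactant): +94.0 kcal/mol
-77.3 = (+94.0) + 3·x
x = (-77.3 − (+94.0)) / (3) = -57.1 kcal/mol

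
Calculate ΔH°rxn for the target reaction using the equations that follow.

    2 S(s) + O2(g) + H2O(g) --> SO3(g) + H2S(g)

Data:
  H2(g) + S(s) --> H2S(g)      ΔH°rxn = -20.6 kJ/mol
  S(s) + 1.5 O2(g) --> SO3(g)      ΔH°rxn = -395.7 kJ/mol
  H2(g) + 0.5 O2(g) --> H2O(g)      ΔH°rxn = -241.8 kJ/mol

ΔH°rxn = -174.5 kJ/mol

equation 1 as written (H2S(g) already on the product side): -20.6 kJ/mol
equation 2 as written (SO3(g) already on the product side): -395.7 kJ/mol
equation 3 reversed (reverse to put H2O(g) on the reactant side): +241.8 kJ/mol
Combining the equations, ΔH°rxn = (-20.6) + (-395.7) + (+241.8) = -174.5 kJ/mol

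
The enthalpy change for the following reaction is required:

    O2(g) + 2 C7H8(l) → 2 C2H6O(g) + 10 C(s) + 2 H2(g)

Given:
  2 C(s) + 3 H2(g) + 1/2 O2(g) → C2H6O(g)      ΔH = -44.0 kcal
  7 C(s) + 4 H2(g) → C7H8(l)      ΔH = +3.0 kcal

ΔH = -94.0 kcal

equation 1 × 2 (scale by 2 for the 2 C2H6O(g)): (2)·(-44.0) = -88.0 kcal
equation 2 reversed and × 2 (reverse to put C7H8(l) on the reactant side; ×2 to match 2 C7H8(l) in the target): (-2)·(+3.0) = -6.0 kcal
By Hess's law, ΔH = (2)·(-44.0) + (-2)·(+3.0) = -94.0 kcal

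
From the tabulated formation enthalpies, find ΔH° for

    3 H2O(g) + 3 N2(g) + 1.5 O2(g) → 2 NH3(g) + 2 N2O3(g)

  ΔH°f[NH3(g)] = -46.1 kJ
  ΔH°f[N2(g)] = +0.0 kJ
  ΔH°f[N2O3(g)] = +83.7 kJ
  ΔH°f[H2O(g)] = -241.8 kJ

ΔH° = 800.6 kJ

ΔH°rxn = Σ nΔHf°(products) − Σ nΔHf°(reactants).
Products: 2·(-46.1) + 2·(+83.7) = +75.2
Reactants: 3·(-241.8) + 3·(+0.0) + 3/2·(+0.0) = -725.4
ΔH° = (+75.2) − (-725.4) = 800.6 kJ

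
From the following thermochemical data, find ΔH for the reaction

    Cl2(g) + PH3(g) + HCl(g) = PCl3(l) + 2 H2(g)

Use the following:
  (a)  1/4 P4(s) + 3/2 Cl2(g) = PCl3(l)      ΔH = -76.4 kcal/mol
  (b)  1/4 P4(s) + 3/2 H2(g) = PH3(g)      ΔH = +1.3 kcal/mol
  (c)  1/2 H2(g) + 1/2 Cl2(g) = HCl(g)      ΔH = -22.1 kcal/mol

(a) as written (PCl3(l) already on the product side): -76.4 kcal/mol
(b) reversed (reverse to put PH3(g) on the reactant side): -1.3 kcal/mol
(c) reversed (HCl(g) must end up as a reactant): +22.1 kcal/mol
ΔH = (-76.4) + (-1.3) + (+22.1) = -55.6 kcal/mol

ΔH = -55.6 kcal/mol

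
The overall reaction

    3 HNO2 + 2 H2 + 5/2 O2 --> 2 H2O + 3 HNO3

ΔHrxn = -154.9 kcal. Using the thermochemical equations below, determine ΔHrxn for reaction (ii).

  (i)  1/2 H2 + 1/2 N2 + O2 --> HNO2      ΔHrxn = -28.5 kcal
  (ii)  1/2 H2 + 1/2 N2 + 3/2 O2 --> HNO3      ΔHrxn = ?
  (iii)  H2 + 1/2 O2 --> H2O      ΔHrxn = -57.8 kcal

ΔHrxn = -41.6 kcal

(i) reversed and × 3 (HNO2 must end up as a reactant; scale by 3 for the 3 HNO2): (-3)·(-28.5) = +85.5 kcal
(ii) × 3 (scale by 3 for the 3 HNO3): contributes 3·x
(iii) × 2 (×2 to match 2 H2O in the target): (2)·(-57.8) = -115.6 kcal
-154.9 = (+85.5) + (-115.6) + 3·x
x = (-154.9 − (-30.1)) / (3) = -41.6 kcal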